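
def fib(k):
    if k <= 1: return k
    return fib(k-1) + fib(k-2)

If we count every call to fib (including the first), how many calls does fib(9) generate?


Let C(n) = total calls for fib(n)
C(0) = 1, C(1) = 1
C(2) = 1 + C(1) + C(0) = 1 + 1 + 1 = 3
C(3) = 1 + C(2) + C(1) = 1 + 3 + 1 = 5
C(4) = 1 + C(3) + C(2) = 1 + 5 + 3 = 9
C(5) = 1 + C(4) + C(3) = 1 + 9 + 5 = 15
C(6) = 1 + C(5) + C(4) = 1 + 15 + 9 = 25
C(7) = 1 + C(6) + C(5) = 1 + 25 + 15 = 41
C(8) = 1 + C(7) + C(6) = 1 + 41 + 25 = 67
C(9) = 1 + C(8) + C(7) = 1 + 67 + 41 = 109

109


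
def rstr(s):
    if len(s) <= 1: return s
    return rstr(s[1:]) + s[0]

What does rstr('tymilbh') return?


rstr('tymilbh') = rstr('ymilbh') + 't'
rstr('ymilbh') = rstr('milbh') + 'y'
rstr('milbh') = rstr('ilbh') + 'm'
rstr('ilbh') = rstr('lbh') + 'i'
rstr('lbh') = rstr('bh') + 'l'
rstr('bh') = rstr('h') + 'b'
rstr('h') = 'h'  (base case)
Concatenating: 'h' + 'b' + 'l' + 'i' + 'm' + 'y' + 't' = 'hblimyt'

hblimyt


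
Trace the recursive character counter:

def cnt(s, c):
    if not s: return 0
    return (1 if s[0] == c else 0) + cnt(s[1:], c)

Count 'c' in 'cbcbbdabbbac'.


s[0]='c' == 'c' -> 1
s[0]='b' != 'c' -> 0
s[0]='c' == 'c' -> 1
s[0]='b' != 'c' -> 0
s[0]='b' != 'c' -> 0
s[0]='d' != 'c' -> 0
s[0]='a' != 'c' -> 0
s[0]='b' != 'c' -> 0
s[0]='b' != 'c' -> 0
s[0]='b' != 'c' -> 0
s[0]='a' != 'c' -> 0
s[0]='c' == 'c' -> 1
Sum: 1 + 0 + 1 + 0 + 0 + 0 + 0 + 0 + 0 + 0 + 0 + 1 = 3

3


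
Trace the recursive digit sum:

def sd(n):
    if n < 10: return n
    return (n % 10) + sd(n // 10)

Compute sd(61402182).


sd(61402182) = 2 + sd(6140218)
sd(6140218) = 8 + sd(614021)
sd(614021) = 1 + sd(61402)
sd(61402) = 2 + sd(6140)
sd(6140) = 0 + sd(614)
sd(614) = 4 + sd(61)
sd(61) = 1 + sd(6)
sd(6) = 6  (base case)
Total: 2 + 8 + 1 + 2 + 0 + 4 + 1 + 6 = 24

24


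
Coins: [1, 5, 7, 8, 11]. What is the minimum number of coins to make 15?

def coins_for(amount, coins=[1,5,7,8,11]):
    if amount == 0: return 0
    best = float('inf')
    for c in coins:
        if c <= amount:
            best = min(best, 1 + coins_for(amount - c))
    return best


Building up with DP:
coins_for(0) = 0
coins_for(1) = min(1+coins_for(0)=1+0=1) = 1
coins_for(2) = min(1+coins_for(1)=1+1=2) = 2
coins_for(3) = min(1+coins_for(2)=1+2=3) = 3
coins_for(4) = min(1+coins_for(3)=1+3=4) = 4
coins_for(5) = min(1+coins_for(4)=1+4=5, 1+coins_for(0)=1+0=1) = 1
coins_for(6) = min(1+coins_for(5)=1+1=2, 1+coins_for(1)=1+1=2) = 2
coins_for(7) = min(1+coins_for(6)=1+2=3, 1+coins_for(2)=1+2=3, 1+coins_for(0)=1+0=1) = 1
coins_for(8) = min(1+coins_for(7)=1+1=2, 1+coins_for(3)=1+3=4, 1+coins_for(1)=1+1=2, 1+coins_for(0)=1+0=1) = 1
coins_for(9) = min(1+coins_for(8)=1+1=2, 1+coins_for(4)=1+4=5, 1+coins_for(2)=1+2=3, 1+coins_for(1)=1+1=2) = 2
coins_for(10) = min(1+coins_for(9)=1+2=3, 1+coins_for(5)=1+1=2, 1+coins_for(3)=1+3=4, 1+coins_for(2)=1+2=3) = 2
coins_for(11) = min(1+coins_for(10)=1+2=3, 1+coins_for(6)=1+2=3, 1+coins_for(4)=1+4=5, 1+coins_for(3)=1+3=4, 1+coins_for(0)=1+0=1) = 1
coins_for(12) = min(1+coins_for(11)=1+1=2, 1+coins_for(7)=1+1=2, 1+coins_for(5)=1+1=2, 1+coins_for(4)=1+4=5, 1+coins_for(1)=1+1=2) = 2
coins_for(13) = min(1+coins_for(12)=1+2=3, 1+coins_for(8)=1+1=2, 1+coins_for(6)=1+2=3, 1+coins_for(5)=1+1=2, 1+coins_for(2)=1+2=3) = 2
coins_for(14) = min(1+coins_for(13)=1+2=3, 1+coins_for(9)=1+2=3, 1+coins_for(7)=1+1=2, 1+coins_for(6)=1+2=3, 1+coins_for(3)=1+3=4) = 2
coins_for(15) = min(1+coins_for(14)=1+2=3, 1+coins_for(10)=1+2=3, 1+coins_for(8)=1+1=2, 1+coins_for(7)=1+1=2, 1+coins_for(4)=1+4=5) = 2

2


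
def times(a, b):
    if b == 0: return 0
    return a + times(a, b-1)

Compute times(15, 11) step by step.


times(15, 11) = 15 + times(15, 10)
times(15, 10) = 15 + times(15, 9)
times(15, 9) = 15 + times(15, 8)
times(15, 8) = 15 + times(15, 7)
times(15, 7) = 15 + times(15, 6)
times(15, 6) = 15 + times(15, 5)
times(15, 5) = 15 + times(15, 4)
times(15, 4) = 15 + times(15, 3)
times(15, 3) = 15 + times(15, 2)
times(15, 2) = 15 + times(15, 1)
times(15, 1) = 15 + times(15, 0)
times(15, 0) = 0  (base case)
Total: 15 + 15 + 15 + 15 + 15 + 15 + 15 + 15 + 15 + 15 + 15 + 0 = 165

165


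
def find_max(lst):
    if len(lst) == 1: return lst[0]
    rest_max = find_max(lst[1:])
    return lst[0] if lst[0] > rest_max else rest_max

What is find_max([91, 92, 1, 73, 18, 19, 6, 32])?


find_max([91, 92, 1, 73, 18, 19, 6, 32]): compare 91 with find_max([92, 1, 73, 18, 19, 6, 32])
find_max([92, 1, 73, 18, 19, 6, 32]): compare 92 with find_max([1, 73, 18, 19, 6, 32])
find_max([1, 73, 18, 19, 6, 32]): compare 1 with find_max([73, 18, 19, 6, 32])
find_max([73, 18, 19, 6, 32]): compare 73 with find_max([18, 19, 6, 32])
find_max([18, 19, 6, 32]): compare 18 with find_max([19, 6, 32])
find_max([19, 6, 32]): compare 19 with find_max([6, 32])
find_max([6, 32]): compare 6 with find_max([32])
find_max([32]) = 32  (base case)
Compare 6 with 32 -> 32
Compare 19 with 32 -> 32
Compare 18 with 32 -> 32
Compare 73 with 32 -> 73
Compare 1 with 73 -> 73
Compare 92 with 73 -> 92
Compare 91 with 92 -> 92

92


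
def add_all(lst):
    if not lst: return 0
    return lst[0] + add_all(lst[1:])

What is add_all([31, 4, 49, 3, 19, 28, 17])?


add_all([31, 4, 49, 3, 19, 28, 17]) = 31 + add_all([4, 49, 3, 19, 28, 17])
add_all([4, 49, 3, 19, 28, 17]) = 4 + add_all([49, 3, 19, 28, 17])
add_all([49, 3, 19, 28, 17]) = 49 + add_all([3, 19, 28, 17])
add_all([3, 19, 28, 17]) = 3 + add_all([19, 28, 17])
add_all([19, 28, 17]) = 19 + add_all([28, 17])
add_all([28, 17]) = 28 + add_all([17])
add_all([17]) = 17 + add_all([])
add_all([]) = 0  (base case)
Total: 31 + 4 + 49 + 3 + 19 + 28 + 17 + 0 = 151

151


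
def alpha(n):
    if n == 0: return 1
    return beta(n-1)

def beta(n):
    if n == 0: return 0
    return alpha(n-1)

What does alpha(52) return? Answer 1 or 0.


alpha(52) = beta(51)
beta(51) = alpha(50)
alpha(50) = beta(49)
beta(49) = alpha(48)
alpha(48) = beta(47)
beta(47) = alpha(46)
alpha(46) = beta(45)
beta(45) = alpha(44)
alpha(44) = beta(43)
beta(43) = alpha(42)
alpha(42) = beta(41)
beta(41) = alpha(40)
alpha(40) = beta(39)
beta(39) = alpha(38)
alpha(38) = beta(37)
beta(37) = alpha(36)
alpha(36) = beta(35)
beta(35) = alpha(34)
alpha(34) = beta(33)
beta(33) = alpha(32)
alpha(32) = beta(31)
beta(31) = alpha(30)
alpha(30) = beta(29)
beta(29) = alpha(28)
alpha(28) = beta(27)
beta(27) = alpha(26)
alpha(26) = beta(25)
beta(25) = alpha(24)
alpha(24) = beta(23)
beta(23) = alpha(22)
alpha(22) = beta(21)
beta(21) = alpha(20)
alpha(20) = beta(19)
beta(19) = alpha(18)
alpha(18) = beta(17)
beta(17) = alpha(16)
alpha(16) = beta(15)
beta(15) = alpha(14)
alpha(14) = beta(13)
beta(13) = alpha(12)
alpha(12) = beta(11)
beta(11) = alpha(10)
alpha(10) = beta(9)
beta(9) = alpha(8)
alpha(8) = beta(7)
beta(7) = alpha(6)
alpha(6) = beta(5)
beta(5) = alpha(4)
alpha(4) = beta(3)
beta(3) = alpha(2)
alpha(2) = beta(1)
beta(1) = alpha(0)
alpha(0) = 1  (base case)
Result: 1

1


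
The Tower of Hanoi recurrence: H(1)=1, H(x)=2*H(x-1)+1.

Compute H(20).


H(20) = 2 * H(19) + 1
H(19) = 2 * H(18) + 1
H(18) = 2 * H(17) + 1
H(17) = 2 * H(16) + 1
H(16) = 2 * H(15) + 1
H(15) = 2 * H(14) + 1
H(14) = 2 * H(13) + 1
H(13) = 2 * H(12) + 1
H(12) = 2 * H(11) + 1
H(11) = 2 * H(10) + 1
H(10) = 2 * H(9) + 1
H(9) = 2 * H(8) + 1
H(8) = 2 * H(7) + 1
H(7) = 2 * H(6) + 1
H(6) = 2 * H(5) + 1
H(5) = 2 * H(4) + 1
H(4) = 2 * H(3) + 1
H(3) = 2 * H(2) + 1
H(2) = 2 * H(1) + 1
H(1) = 1  (base case)
H(2) = 2 * 1 + 1 = 3
H(3) = 2 * 3 + 1 = 7
H(4) = 2 * 7 + 1 = 15
H(5) = 2 * 15 + 1 = 31
H(6) = 2 * 31 + 1 = 63
H(7) = 2 * 63 + 1 = 127
H(8) = 2 * 127 + 1 = 255
H(9) = 2 * 255 + 1 = 511
H(10) = 2 * 511 + 1 = 1023
H(11) = 2 * 1023 + 1 = 2047
H(12) = 2 * 2047 + 1 = 4095
H(13) = 2 * 4095 + 1 = 8191
H(14) = 2 * 8191 + 1 = 16383
H(15) = 2 * 16383 + 1 = 32767
H(16) = 2 * 32767 + 1 = 65535
H(17) = 2 * 65535 + 1 = 131071
H(18) = 2 * 131071 + 1 = 262143
H(19) = 2 * 262143 + 1 = 524287
H(20) = 2 * 524287 + 1 = 1048575

1048575


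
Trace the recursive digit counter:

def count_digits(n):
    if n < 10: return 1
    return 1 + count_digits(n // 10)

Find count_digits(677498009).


count_digits(677498009) = 1 + count_digits(67749800)
count_digits(67749800) = 1 + count_digits(6774980)
count_digits(6774980) = 1 + count_digits(677498)
count_digits(677498) = 1 + count_digits(67749)
count_digits(67749) = 1 + count_digits(6774)
count_digits(6774) = 1 + count_digits(677)
count_digits(677) = 1 + count_digits(67)
count_digits(67) = 1 + count_digits(6)
count_digits(6) = 1  (base case: 6 < 10)
Unwinding: 1 + 1 + 1 + 1 + 1 + 1 + 1 + 1 + 1 = 9

9


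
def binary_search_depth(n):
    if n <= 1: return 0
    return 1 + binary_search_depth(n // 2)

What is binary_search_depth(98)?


98 / 2 = 49
49 / 2 = 24
24 / 2 = 12
12 / 2 = 6
6 / 2 = 3
3 / 2 = 1
Reached 1 after 6 halvings

6


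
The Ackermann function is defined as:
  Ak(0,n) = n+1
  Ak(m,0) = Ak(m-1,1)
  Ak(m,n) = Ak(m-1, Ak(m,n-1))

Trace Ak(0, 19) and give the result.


Ak(0, 19) = 20
Result: Ak(0, 19) = 20

20


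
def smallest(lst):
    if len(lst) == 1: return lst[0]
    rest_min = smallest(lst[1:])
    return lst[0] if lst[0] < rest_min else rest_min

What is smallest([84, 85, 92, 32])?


smallest([84, 85, 92, 32]): compare 84 with smallest([85, 92, 32])
smallest([85, 92, 32]): compare 85 with smallest([92, 32])
smallest([92, 32]): compare 92 with smallest([32])
smallest([32]) = 32  (base case)
Compare 92 with 32 -> 32
Compare 85 with 32 -> 32
Compare 84 with 32 -> 32

32


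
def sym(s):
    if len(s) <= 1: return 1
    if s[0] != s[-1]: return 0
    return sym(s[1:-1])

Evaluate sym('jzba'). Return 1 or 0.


sym('jzba'): s[0]='j' != s[-1]='a' -> return 0
Result: 0 (not a palindrome)

0


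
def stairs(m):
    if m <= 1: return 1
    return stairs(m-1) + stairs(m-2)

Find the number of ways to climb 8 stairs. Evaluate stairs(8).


Building up from base cases:
stairs(0) = 1
stairs(1) = 1
stairs(2) = stairs(1) + stairs(0) = 1 + 1 = 2
stairs(3) = stairs(2) + stairs(1) = 2 + 1 = 3
stairs(4) = stairs(3) + stairs(2) = 3 + 2 = 5
stairs(5) = stairs(4) + stairs(3) = 5 + 3 = 8
stairs(6) = stairs(5) + stairs(4) = 8 + 5 = 13
stairs(7) = stairs(6) + stairs(5) = 13 + 8 = 21
stairs(8) = stairs(7) + stairs(6) = 21 + 13 = 34

34


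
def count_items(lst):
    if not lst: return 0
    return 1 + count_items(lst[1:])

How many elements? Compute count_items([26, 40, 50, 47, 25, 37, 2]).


count_items([26, 40, 50, 47, 25, 37, 2]) = 1 + count_items([40, 50, 47, 25, 37, 2])
count_items([40, 50, 47, 25, 37, 2]) = 1 + count_items([50, 47, 25, 37, 2])
count_items([50, 47, 25, 37, 2]) = 1 + count_items([47, 25, 37, 2])
count_items([47, 25, 37, 2]) = 1 + count_items([25, 37, 2])
count_items([25, 37, 2]) = 1 + count_items([37, 2])
count_items([37, 2]) = 1 + count_items([2])
count_items([2]) = 1 + count_items([])
count_items([]) = 0  (base case)
Unwinding: 1 + 1 + 1 + 1 + 1 + 1 + 1 + 0 = 7

7


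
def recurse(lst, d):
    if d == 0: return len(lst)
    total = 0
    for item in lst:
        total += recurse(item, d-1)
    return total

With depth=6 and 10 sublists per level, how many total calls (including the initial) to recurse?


At depth 0 (root): 1 call
At depth 1: each of 1 parents calls recurse on 10 children = 10 calls
At depth 2: each of 10 parents calls recurse on 10 children = 100 calls
At depth 3: each of 100 parents calls recurse on 10 children = 1000 calls
At depth 4: each of 1000 parents calls recurse on 10 children = 10000 calls
At depth 5: each of 10000 parents calls recurse on 10 children = 100000 calls
At depth 6: each of 100000 parents calls recurse on 10 children = 1000000 calls
Total: 1 + 10 + 100 + 1000 + 10000 + 100000 + 1000000 = 1111111

1111111


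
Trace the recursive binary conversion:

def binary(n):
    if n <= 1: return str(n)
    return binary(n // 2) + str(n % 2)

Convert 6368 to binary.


binary(6368) = binary(3184) + '0'
binary(3184) = binary(1592) + '0'
binary(1592) = binary(796) + '0'
binary(796) = binary(398) + '0'
binary(398) = binary(199) + '0'
binary(199) = binary(99) + '1'
binary(99) = binary(49) + '1'
binary(49) = binary(24) + '1'
binary(24) = binary(12) + '0'
binary(12) = binary(6) + '0'
binary(6) = binary(3) + '0'
binary(3) = binary(1) + '1'
binary(1) = '1'  (base case)
Concatenating: '1' + '1' + '0' + '0' + '0' + '1' + '1' + '1' + '0' + '0' + '0' + '0' + '0' = '1100011100000'

1100011100000


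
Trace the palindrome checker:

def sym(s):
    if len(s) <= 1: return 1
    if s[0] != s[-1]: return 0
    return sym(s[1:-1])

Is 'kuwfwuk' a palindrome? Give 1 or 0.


sym('kuwfwuk'): s[0]='k' == s[-1]='k' -> check sym('uwfwu')
sym('uwfwu'): s[0]='u' == s[-1]='u' -> check sym('wfw')
sym('wfw'): s[0]='w' == s[-1]='w' -> check sym('f')
sym('f'): len <= 1 -> return 1  (base case)
Result: 1 (palindrome)

1


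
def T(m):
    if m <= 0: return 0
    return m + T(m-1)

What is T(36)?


T(36)
= 36 + 35 + 34 + 33 + 32 + 31 + 30 + 29 + 28 + 27 + 26 + 25 + 24 + 23 + 22 + 21 + 20 + 19 + 18 + 17 + 16 + 15 + 14 + 13 + 12 + 11 + 10 + 9 + 8 + 7 + 6 + 5 + 4 + 3 + 2 + 1 + T(0)
= 36 + 35 + 34 + 33 + 32 + 31 + 30 + 29 + 28 + 27 + 26 + 25 + 24 + 23 + 22 + 21 + 20 + 19 + 18 + 17 + 16 + 15 + 14 + 13 + 12 + 11 + 10 + 9 + 8 + 7 + 6 + 5 + 4 + 3 + 2 + 1 + 0
= 666

666


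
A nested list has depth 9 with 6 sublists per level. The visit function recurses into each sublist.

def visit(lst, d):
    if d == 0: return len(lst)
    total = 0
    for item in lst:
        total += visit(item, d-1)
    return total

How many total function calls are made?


At depth 0 (root): 1 call
At depth 1: each of 1 parents calls visit on 6 children = 6 calls
At depth 2: each of 6 parents calls visit on 6 children = 36 calls
At depth 3: each of 36 parents calls visit on 6 children = 216 calls
At depth 4: each of 216 parents calls visit on 6 children = 1296 calls
At depth 5: each of 1296 parents calls visit on 6 children = 7776 calls
At depth 6: each of 7776 parents calls visit on 6 children = 46656 calls
At depth 7: each of 46656 parents calls visit on 6 children = 279936 calls
At depth 8: each of 279936 parents calls visit on 6 children = 1679616 calls
At depth 9: each of 1679616 parents calls visit on 6 children = 10077696 calls
Total: 1 + 6 + 36 + 216 + 1296 + 7776 + 46656 + 279936 + 1679616 + 10077696 = 12093235

12093235


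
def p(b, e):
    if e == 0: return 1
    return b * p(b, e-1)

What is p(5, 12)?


p(5, 12)
= 5 * p(5, 11)
= 5 * 5 * p(5, 10)
= 5 * 5 * 5 * p(5, 9)
= 5 * 5 * 5 * 5 * p(5, 8)
= 5 * 5 * 5 * 5 * 5 * p(5, 7)
= 5 * 5 * 5 * 5 * 5 * 5 * p(5, 6)
= 5 * 5 * 5 * 5 * 5 * 5 * 5 * p(5, 5)
= 5 * 5 * 5 * 5 * 5 * 5 * 5 * 5 * p(5, 4)
= 5 * 5 * 5 * 5 * 5 * 5 * 5 * 5 * 5 * p(5, 3)
= 5 * 5 * 5 * 5 * 5 * 5 * 5 * 5 * 5 * 5 * p(5, 2)
= 5 * 5 * 5 * 5 * 5 * 5 * 5 * 5 * 5 * 5 * 5 * p(5, 1)
= 5 * 5 * 5 * 5 * 5 * 5 * 5 * 5 * 5 * 5 * 5 * 5 * p(5, 0)
= 5 * 5 * 5 * 5 * 5 * 5 * 5 * 5 * 5 * 5 * 5 * 5 * 1
= 244140625

244140625


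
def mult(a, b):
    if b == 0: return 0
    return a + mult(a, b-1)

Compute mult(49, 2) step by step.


mult(49, 2) = 49 + mult(49, 1)
mult(49, 1) = 49 + mult(49, 0)
mult(49, 0) = 0  (base case)
Total: 49 + 49 + 0 = 98

98


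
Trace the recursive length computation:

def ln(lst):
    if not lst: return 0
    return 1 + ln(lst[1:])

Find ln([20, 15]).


ln([20, 15]) = 1 + ln([15])
ln([15]) = 1 + ln([])
ln([]) = 0  (base case)
Unwinding: 1 + 1 + 0 = 2

2


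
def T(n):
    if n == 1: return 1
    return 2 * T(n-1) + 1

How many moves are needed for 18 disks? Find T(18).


T(18) = 2 * T(17) + 1
T(17) = 2 * T(16) + 1
T(16) = 2 * T(15) + 1
T(15) = 2 * T(14) + 1
T(14) = 2 * T(13) + 1
T(13) = 2 * T(12) + 1
T(12) = 2 * T(11) + 1
T(11) = 2 * T(10) + 1
T(10) = 2 * T(9) + 1
T(9) = 2 * T(8) + 1
T(8) = 2 * T(7) + 1
T(7) = 2 * T(6) + 1
T(6) = 2 * T(5) + 1
T(5) = 2 * T(4) + 1
T(4) = 2 * T(3) + 1
T(3) = 2 * T(2) + 1
T(2) = 2 * T(1) + 1
T(1) = 1  (base case)
T(2) = 2 * 1 + 1 = 3
T(3) = 2 * 3 + 1 = 7
T(4) = 2 * 7 + 1 = 15
T(5) = 2 * 15 + 1 = 31
T(6) = 2 * 31 + 1 = 63
T(7) = 2 * 63 + 1 = 127
T(8) = 2 * 127 + 1 = 255
T(9) = 2 * 255 + 1 = 511
T(10) = 2 * 511 + 1 = 1023
T(11) = 2 * 1023 + 1 = 2047
T(12) = 2 * 2047 + 1 = 4095
T(13) = 2 * 4095 + 1 = 8191
T(14) = 2 * 8191 + 1 = 16383
T(15) = 2 * 16383 + 1 = 32767
T(16) = 2 * 32767 + 1 = 65535
T(17) = 2 * 65535 + 1 = 131071
T(18) = 2 * 131071 + 1 = 262143

262143


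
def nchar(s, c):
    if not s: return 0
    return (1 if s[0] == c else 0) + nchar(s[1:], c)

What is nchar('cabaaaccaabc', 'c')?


s[0]='c' == 'c' -> 1
s[0]='a' != 'c' -> 0
s[0]='b' != 'c' -> 0
s[0]='a' != 'c' -> 0
s[0]='a' != 'c' -> 0
s[0]='a' != 'c' -> 0
s[0]='c' == 'c' -> 1
s[0]='c' == 'c' -> 1
s[0]='a' != 'c' -> 0
s[0]='a' != 'c' -> 0
s[0]='b' != 'c' -> 0
s[0]='c' == 'c' -> 1
Sum: 1 + 0 + 0 + 0 + 0 + 0 + 1 + 1 + 0 + 0 + 0 + 1 = 4

4


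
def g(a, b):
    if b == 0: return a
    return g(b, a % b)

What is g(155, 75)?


g(155, 75) = g(75, 5)
g(75, 5) = g(5, 0)
g(5, 0) = 5  (base case)

5


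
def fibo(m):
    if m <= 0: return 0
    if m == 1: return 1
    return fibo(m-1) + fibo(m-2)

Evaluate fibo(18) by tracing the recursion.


Computing fibo(18) bottom-up:
fibo(0) = 0
fibo(1) = 1
fibo(2) = fibo(1) + fibo(0) = 1 + 0 = 1
fibo(3) = fibo(2) + fibo(1) = 1 + 1 = 2
fibo(4) = fibo(3) + fibo(2) = 2 + 1 = 3
fibo(5) = fibo(4) + fibo(3) = 3 + 2 = 5
fibo(6) = fibo(5) + fibo(4) = 5 + 3 = 8
fibo(7) = fibo(6) + fibo(5) = 8 + 5 = 13
fibo(8) = fibo(7) + fibo(6) = 13 + 8 = 21
fibo(9) = fibo(8) + fibo(7) = 21 + 13 = 34
fibo(10) = fibo(9) + fibo(8) = 34 + 21 = 55
fibo(11) = fibo(10) + fibo(9) = 55 + 34 = 89
fibo(12) = fibo(11) + fibo(10) = 89 + 55 = 144
fibo(13) = fibo(12) + fibo(11) = 144 + 89 = 233
fibo(14) = fibo(13) + fibo(12) = 233 + 144 = 377
fibo(15) = fibo(14) + fibo(13) = 377 + 233 = 610
fibo(16) = fibo(15) + fibo(14) = 610 + 377 = 987
fibo(17) = fibo(16) + fibo(15) = 987 + 610 = 1597
fibo(18) = fibo(17) + fibo(16) = 1597 + 987 = 2584

2584


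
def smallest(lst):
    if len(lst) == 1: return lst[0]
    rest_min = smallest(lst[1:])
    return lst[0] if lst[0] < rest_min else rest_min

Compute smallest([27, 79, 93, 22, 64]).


smallest([27, 79, 93, 22, 64]): compare 27 with smallest([79, 93, 22, 64])
smallest([79, 93, 22, 64]): compare 79 with smallest([93, 22, 64])
smallest([93, 22, 64]): compare 93 with smallest([22, 64])
smallest([22, 64]): compare 22 with smallest([64])
smallest([64]) = 64  (base case)
Compare 22 with 64 -> 22
Compare 93 with 22 -> 22
Compare 79 with 22 -> 22
Compare 27 with 22 -> 22

22


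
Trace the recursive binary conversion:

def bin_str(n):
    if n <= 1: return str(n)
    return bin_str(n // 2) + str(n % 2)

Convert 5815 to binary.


bin_str(5815) = bin_str(2907) + '1'
bin_str(2907) = bin_str(1453) + '1'
bin_str(1453) = bin_str(726) + '1'
bin_str(726) = bin_str(363) + '0'
bin_str(363) = bin_str(181) + '1'
bin_str(181) = bin_str(90) + '1'
bin_str(90) = bin_str(45) + '0'
bin_str(45) = bin_str(22) + '1'
bin_str(22) = bin_str(11) + '0'
bin_str(11) = bin_str(5) + '1'
bin_str(5) = bin_str(2) + '1'
bin_str(2) = bin_str(1) + '0'
bin_str(1) = '1'  (base case)
Concatenating: '1' + '0' + '1' + '1' + '0' + '1' + '0' + '1' + '1' + '0' + '1' + '1' + '1' = '1011010110111'

1011010110111


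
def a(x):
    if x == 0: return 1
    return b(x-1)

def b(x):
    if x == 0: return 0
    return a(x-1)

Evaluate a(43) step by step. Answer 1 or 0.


a(43) = b(42)
b(42) = a(41)
a(41) = b(40)
b(40) = a(39)
a(39) = b(38)
b(38) = a(37)
a(37) = b(36)
b(36) = a(35)
a(35) = b(34)
b(34) = a(33)
a(33) = b(32)
b(32) = a(31)
a(31) = b(30)
b(30) = a(29)
a(29) = b(28)
b(28) = a(27)
a(27) = b(26)
b(26) = a(25)
a(25) = b(24)
b(24) = a(23)
a(23) = b(22)
b(22) = a(21)
a(21) = b(20)
b(20) = a(19)
a(19) = b(18)
b(18) = a(17)
a(17) = b(16)
b(16) = a(15)
a(15) = b(14)
b(14) = a(13)
a(13) = b(12)
b(12) = a(11)
a(11) = b(10)
b(10) = a(9)
a(9) = b(8)
b(8) = a(7)
a(7) = b(6)
b(6) = a(5)
a(5) = b(4)
b(4) = a(3)
a(3) = b(2)
b(2) = a(1)
a(1) = b(0)
b(0) = 0  (base case)
Result: 0

0


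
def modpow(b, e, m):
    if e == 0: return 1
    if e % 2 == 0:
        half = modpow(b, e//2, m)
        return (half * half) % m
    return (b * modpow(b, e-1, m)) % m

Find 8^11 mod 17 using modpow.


modpow(8, 11, 17): e is odd, compute modpow(8, 10, 17)
  modpow(8, 10, 17): e is even, compute modpow(8, 5, 17)
    modpow(8, 5, 17): e is odd, compute modpow(8, 4, 17)
      modpow(8, 4, 17): e is even, compute modpow(8, 2, 17)
        modpow(8, 2, 17): e is even, compute modpow(8, 1, 17)
          modpow(8, 1, 17): e is odd, compute modpow(8, 0, 17)
          modpow(8, 0, 17) = 1
          (8 * 1) % 17 = 8
        half=8, (8*8) % 17 = 13
      half=13, (13*13) % 17 = 16
    (8 * 16) % 17 = 9
  half=9, (9*9) % 17 = 13
(8 * 13) % 17 = 2

2


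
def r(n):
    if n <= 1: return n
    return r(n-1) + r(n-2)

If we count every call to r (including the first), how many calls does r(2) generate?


Let C(n) = total calls for r(n)
C(0) = 1, C(1) = 1
C(2) = 1 + C(1) + C(0) = 1 + 1 + 1 = 3

3


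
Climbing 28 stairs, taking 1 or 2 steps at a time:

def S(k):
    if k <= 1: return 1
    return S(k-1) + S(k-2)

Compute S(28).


Building up from base cases:
S(0) = 1
S(1) = 1
S(2) = S(1) + S(0) = 1 + 1 = 2
S(3) = S(2) + S(1) = 2 + 1 = 3
S(4) = S(3) + S(2) = 3 + 2 = 5
S(5) = S(4) + S(3) = 5 + 3 = 8
S(6) = S(5) + S(4) = 8 + 5 = 13
S(7) = S(6) + S(5) = 13 + 8 = 21
S(8) = S(7) + S(6) = 21 + 13 = 34
S(9) = S(8) + S(7) = 34 + 21 = 55
S(10) = S(9) + S(8) = 55 + 34 = 89
S(11) = S(10) + S(9) = 89 + 55 = 144
S(12) = S(11) + S(10) = 144 + 89 = 233
S(13) = S(12) + S(11) = 233 + 144 = 377
S(14) = S(13) + S(12) = 377 + 233 = 610
S(15) = S(14) + S(13) = 610 + 377 = 987
S(16) = S(15) + S(14) = 987 + 610 = 1597
S(17) = S(16) + S(15) = 1597 + 987 = 2584
S(18) = S(17) + S(16) = 2584 + 1597 = 4181
S(19) = S(18) + S(17) = 4181 + 2584 = 6765
S(20) = S(19) + S(18) = 6765 + 4181 = 10946
S(21) = S(20) + S(19) = 10946 + 6765 = 17711
S(22) = S(21) + S(20) = 17711 + 10946 = 28657
S(23) = S(22) + S(21) = 28657 + 17711 = 46368
S(24) = S(23) + S(22) = 46368 + 28657 = 75025
S(25) = S(24) + S(23) = 75025 + 46368 = 121393
S(26) = S(25) + S(24) = 121393 + 75025 = 196418
S(27) = S(26) + S(25) = 196418 + 121393 = 317811
S(28) = S(27) + S(26) = 317811 + 196418 = 514229

514229


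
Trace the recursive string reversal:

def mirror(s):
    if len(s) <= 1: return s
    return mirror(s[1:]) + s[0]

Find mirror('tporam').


mirror('tporam') = mirror('poram') + 't'
mirror('poram') = mirror('oram') + 'p'
mirror('oram') = mirror('ram') + 'o'
mirror('ram') = mirror('am') + 'r'
mirror('am') = mirror('m') + 'a'
mirror('m') = 'm'  (base case)
Concatenating: 'm' + 'a' + 'r' + 'o' + 'p' + 't' = 'maropt'

maropt


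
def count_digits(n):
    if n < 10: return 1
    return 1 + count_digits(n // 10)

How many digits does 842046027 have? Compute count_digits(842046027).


count_digits(842046027) = 1 + count_digits(84204602)
count_digits(84204602) = 1 + count_digits(8420460)
count_digits(8420460) = 1 + count_digits(842046)
count_digits(842046) = 1 + count_digits(84204)
count_digits(84204) = 1 + count_digits(8420)
count_digits(8420) = 1 + count_digits(842)
count_digits(842) = 1 + count_digits(84)
count_digits(84) = 1 + count_digits(8)
count_digits(8) = 1  (base case: 8 < 10)
Unwinding: 1 + 1 + 1 + 1 + 1 + 1 + 1 + 1 + 1 = 9

9


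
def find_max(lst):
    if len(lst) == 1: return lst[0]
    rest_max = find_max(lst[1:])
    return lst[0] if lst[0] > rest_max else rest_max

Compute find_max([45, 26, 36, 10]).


find_max([45, 26, 36, 10]): compare 45 with find_max([26, 36, 10])
find_max([26, 36, 10]): compare 26 with find_max([36, 10])
find_max([36, 10]): compare 36 with find_max([10])
find_max([10]) = 10  (base case)
Compare 36 with 10 -> 36
Compare 26 with 36 -> 36
Compare 45 with 36 -> 45

45


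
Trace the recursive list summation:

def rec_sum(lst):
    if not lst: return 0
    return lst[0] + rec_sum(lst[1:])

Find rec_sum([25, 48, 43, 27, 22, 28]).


rec_sum([25, 48, 43, 27, 22, 28]) = 25 + rec_sum([48, 43, 27, 22, 28])
rec_sum([48, 43, 27, 22, 28]) = 48 + rec_sum([43, 27, 22, 28])
rec_sum([43, 27, 22, 28]) = 43 + rec_sum([27, 22, 28])
rec_sum([27, 22, 28]) = 27 + rec_sum([22, 28])
rec_sum([22, 28]) = 22 + rec_sum([28])
rec_sum([28]) = 28 + rec_sum([])
rec_sum([]) = 0  (base case)
Total: 25 + 48 + 43 + 27 + 22 + 28 + 0 = 193

193


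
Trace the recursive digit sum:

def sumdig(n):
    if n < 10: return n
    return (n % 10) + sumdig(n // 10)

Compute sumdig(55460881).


sumdig(55460881) = 1 + sumdig(5546088)
sumdig(5546088) = 8 + sumdig(554608)
sumdig(554608) = 8 + sumdig(55460)
sumdig(55460) = 0 + sumdig(5546)
sumdig(5546) = 6 + sumdig(554)
sumdig(554) = 4 + sumdig(55)
sumdig(55) = 5 + sumdig(5)
sumdig(5) = 5  (base case)
Total: 1 + 8 + 8 + 0 + 6 + 4 + 5 + 5 = 37

37


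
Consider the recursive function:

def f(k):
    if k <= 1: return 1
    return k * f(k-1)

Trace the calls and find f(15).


f(15)
= 15 * f(14)
= 15 * 14 * f(13)
= 15 * 14 * 13 * f(12)
= 15 * 14 * 13 * 12 * f(11)
= 15 * 14 * 13 * 12 * 11 * f(10)
= 15 * 14 * 13 * 12 * 11 * 10 * f(9)
= 15 * 14 * 13 * 12 * 11 * 10 * 9 * f(8)
= 15 * 14 * 13 * 12 * 11 * 10 * 9 * 8 * f(7)
= 15 * 14 * 13 * 12 * 11 * 10 * 9 * 8 * 7 * f(6)
= 15 * 14 * 13 * 12 * 11 * 10 * 9 * 8 * 7 * 6 * f(5)
= 15 * 14 * 13 * 12 * 11 * 10 * 9 * 8 * 7 * 6 * 5 * f(4)
= 15 * 14 * 13 * 12 * 11 * 10 * 9 * 8 * 7 * 6 * 5 * 4 * f(3)
= 15 * 14 * 13 * 12 * 11 * 10 * 9 * 8 * 7 * 6 * 5 * 4 * 3 * f(2)
= 15 * 14 * 13 * 12 * 11 * 10 * 9 * 8 * 7 * 6 * 5 * 4 * 3 * 2 * f(1)
= 15 * 14 * 13 * 12 * 11 * 10 * 9 * 8 * 7 * 6 * 5 * 4 * 3 * 2 * 1
= 1307674368000

1307674368000


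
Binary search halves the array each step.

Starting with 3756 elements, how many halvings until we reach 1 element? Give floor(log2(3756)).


3756 / 2 = 1878
1878 / 2 = 939
939 / 2 = 469
469 / 2 = 234
234 / 2 = 117
117 / 2 = 58
58 / 2 = 29
29 / 2 = 14
14 / 2 = 7
7 / 2 = 3
3 / 2 = 1
Reached 1 after 11 halvings

11


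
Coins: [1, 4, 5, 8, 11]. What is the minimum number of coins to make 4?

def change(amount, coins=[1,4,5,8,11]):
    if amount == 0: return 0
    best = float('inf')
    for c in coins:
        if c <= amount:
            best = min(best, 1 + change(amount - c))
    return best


Building up with DP:
change(0) = 0
change(1) = min(1+change(0)=1+0=1) = 1
change(2) = min(1+change(1)=1+1=2) = 2
change(3) = min(1+change(2)=1+2=3) = 3
change(4) = min(1+change(3)=1+3=4, 1+change(0)=1+0=1) = 1

1


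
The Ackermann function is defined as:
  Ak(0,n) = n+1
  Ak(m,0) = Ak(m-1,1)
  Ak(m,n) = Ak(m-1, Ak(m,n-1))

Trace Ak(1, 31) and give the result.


Ak(1, 31) = Ak(0, Ak(1, 30))
  Ak(1, 30) = Ak(0, Ak(1, 29))
    Ak(1, 29) = Ak(0, Ak(1, 28))
      Ak(1, 28) = Ak(0, Ak(1, 27))
        Ak(1, 27) = Ak(0, Ak(1, 26))
          Ak(1, 26) = Ak(0, Ak(1, 25))
          Ak(1, 25) = Ak(0, Ak(1, 24))
          Ak(1, 24) = Ak(0, Ak(1, 23))
          Ak(1, 23) = Ak(0, Ak(1, 22))
          Ak(1, 22) = Ak(0, Ak(1, 21))
          Ak(1, 21) = Ak(0, Ak(1, 20))
          Ak(1, 20) = Ak(0, Ak(1, 19))
          Ak(1, 19) = Ak(0, Ak(1, 18))
          Ak(1, 18) = Ak(0, Ak(1, 17))
          Ak(1, 17) = Ak(0, Ak(1, 16))
          Ak(1, 16) = Ak(0, Ak(1, 15))
          Ak(1, 15) = Ak(0, Ak(1, 14))
          Ak(1, 14) = Ak(0, Ak(1, 13))
          Ak(1, 13) = Ak(0, Ak(1, 12))
          Ak(1, 12) = Ak(0, Ak(1, 11))
          Ak(1, 11) = Ak(0, Ak(1, 10))
          Ak(1, 10) = Ak(0, Ak(1, 9))
          Ak(1, 9) = Ak(0, Ak(1, 8))
          Ak(1, 8) = Ak(0, Ak(1, 7))
          Ak(1, 7) = Ak(0, Ak(1, 6))
... (trace truncated)
Result: Ak(1, 31) = 33

33


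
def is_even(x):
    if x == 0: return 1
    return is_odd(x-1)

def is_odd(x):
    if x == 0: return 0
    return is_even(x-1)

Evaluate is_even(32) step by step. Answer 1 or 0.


is_even(32) = is_odd(31)
is_odd(31) = is_even(30)
is_even(30) = is_odd(29)
is_odd(29) = is_even(28)
is_even(28) = is_odd(27)
is_odd(27) = is_even(26)
is_even(26) = is_odd(25)
is_odd(25) = is_even(24)
is_even(24) = is_odd(23)
is_odd(23) = is_even(22)
is_even(22) = is_odd(21)
is_odd(21) = is_even(20)
is_even(20) = is_odd(19)
is_odd(19) = is_even(18)
is_even(18) = is_odd(17)
is_odd(17) = is_even(16)
is_even(16) = is_odd(15)
is_odd(15) = is_even(14)
is_even(14) = is_odd(13)
is_odd(13) = is_even(12)
is_even(12) = is_odd(11)
is_odd(11) = is_even(10)
is_even(10) = is_odd(9)
is_odd(9) = is_even(8)
is_even(8) = is_odd(7)
is_odd(7) = is_even(6)
is_even(6) = is_odd(5)
is_odd(5) = is_even(4)
is_even(4) = is_odd(3)
is_odd(3) = is_even(2)
is_even(2) = is_odd(1)
is_odd(1) = is_even(0)
is_even(0) = 1  (base case)
Result: 1

1


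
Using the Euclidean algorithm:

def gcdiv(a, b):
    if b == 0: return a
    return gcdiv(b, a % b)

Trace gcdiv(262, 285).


gcdiv(262, 285) = gcdiv(285, 262)
gcdiv(285, 262) = gcdiv(262, 23)
gcdiv(262, 23) = gcdiv(23, 9)
gcdiv(23, 9) = gcdiv(9, 5)
gcdiv(9, 5) = gcdiv(5, 4)
gcdiv(5, 4) = gcdiv(4, 1)
gcdiv(4, 1) = gcdiv(1, 0)
gcdiv(1, 0) = 1  (base case)

1


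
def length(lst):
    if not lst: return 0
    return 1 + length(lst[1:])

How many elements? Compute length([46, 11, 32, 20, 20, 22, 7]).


length([46, 11, 32, 20, 20, 22, 7]) = 1 + length([11, 32, 20, 20, 22, 7])
length([11, 32, 20, 20, 22, 7]) = 1 + length([32, 20, 20, 22, 7])
length([32, 20, 20, 22, 7]) = 1 + length([20, 20, 22, 7])
length([20, 20, 22, 7]) = 1 + length([20, 22, 7])
length([20, 22, 7]) = 1 + length([22, 7])
length([22, 7]) = 1 + length([7])
length([7]) = 1 + length([])
length([]) = 0  (base case)
Unwinding: 1 + 1 + 1 + 1 + 1 + 1 + 1 + 0 = 7

7


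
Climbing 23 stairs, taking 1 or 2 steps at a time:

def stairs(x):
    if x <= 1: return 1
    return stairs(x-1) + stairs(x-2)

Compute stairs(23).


Building up from base cases:
stairs(0) = 1
stairs(1) = 1
stairs(2) = stairs(1) + stairs(0) = 1 + 1 = 2
stairs(3) = stairs(2) + stairs(1) = 2 + 1 = 3
stairs(4) = stairs(3) + stairs(2) = 3 + 2 = 5
stairs(5) = stairs(4) + stairs(3) = 5 + 3 = 8
stairs(6) = stairs(5) + stairs(4) = 8 + 5 = 13
stairs(7) = stairs(6) + stairs(5) = 13 + 8 = 21
stairs(8) = stairs(7) + stairs(6) = 21 + 13 = 34
stairs(9) = stairs(8) + stairs(7) = 34 + 21 = 55
stairs(10) = stairs(9) + stairs(8) = 55 + 34 = 89
stairs(11) = stairs(10) + stairs(9) = 89 + 55 = 144
stairs(12) = stairs(11) + stairs(10) = 144 + 89 = 233
stairs(13) = stairs(12) + stairs(11) = 233 + 144 = 377
stairs(14) = stairs(13) + stairs(12) = 377 + 233 = 610
stairs(15) = stairs(14) + stairs(13) = 610 + 377 = 987
stairs(16) = stairs(15) + stairs(14) = 987 + 610 = 1597
stairs(17) = stairs(16) + stairs(15) = 1597 + 987 = 2584
stairs(18) = stairs(17) + stairs(16) = 2584 + 1597 = 4181
stairs(19) = stairs(18) + stairs(17) = 4181 + 2584 = 6765
stairs(20) = stairs(19) + stairs(18) = 6765 + 4181 = 10946
stairs(21) = stairs(20) + stairs(19) = 10946 + 6765 = 17711
stairs(22) = stairs(21) + stairs(20) = 17711 + 10946 = 28657
stairs(23) = stairs(22) + stairs(21) = 28657 + 17711 = 46368

46368


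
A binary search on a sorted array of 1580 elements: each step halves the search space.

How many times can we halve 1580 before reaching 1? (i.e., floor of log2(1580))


1580 / 2 = 790
790 / 2 = 395
395 / 2 = 197
197 / 2 = 98
98 / 2 = 49
49 / 2 = 24
24 / 2 = 12
12 / 2 = 6
6 / 2 = 3
3 / 2 = 1
Reached 1 after 10 halvings

10


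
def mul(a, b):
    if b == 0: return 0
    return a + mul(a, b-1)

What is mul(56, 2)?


mul(56, 2) = 56 + mul(56, 1)
mul(56, 1) = 56 + mul(56, 0)
mul(56, 0) = 0  (base case)
Total: 56 + 56 + 0 = 112

112


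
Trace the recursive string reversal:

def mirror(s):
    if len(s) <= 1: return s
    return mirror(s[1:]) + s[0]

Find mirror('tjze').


mirror('tjze') = mirror('jze') + 't'
mirror('jze') = mirror('ze') + 'j'
mirror('ze') = mirror('e') + 'z'
mirror('e') = 'e'  (base case)
Concatenating: 'e' + 'z' + 'j' + 't' = 'ezjt'

ezjt


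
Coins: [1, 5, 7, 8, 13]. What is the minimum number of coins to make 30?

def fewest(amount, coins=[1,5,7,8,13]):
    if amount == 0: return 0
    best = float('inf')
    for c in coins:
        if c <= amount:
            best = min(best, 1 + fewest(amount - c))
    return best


Building up with DP:
fewest(0) = 0
fewest(1) = min(1+fewest(0)=1+0=1) = 1
fewest(2) = min(1+fewest(1)=1+1=2) = 2
fewest(3) = min(1+fewest(2)=1+2=3) = 3
fewest(4) = min(1+fewest(3)=1+3=4) = 4
fewest(5) = min(1+fewest(4)=1+4=5, 1+fewest(0)=1+0=1) = 1
fewest(6) = min(1+fewest(5)=1+1=2, 1+fewest(1)=1+1=2) = 2
fewest(7) = min(1+fewest(6)=1+2=3, 1+fewest(2)=1+2=3, 1+fewest(0)=1+0=1) = 1
fewest(8) = min(1+fewest(7)=1+1=2, 1+fewest(3)=1+3=4, 1+fewest(1)=1+1=2, 1+fewest(0)=1+0=1) = 1
fewest(9) = min(1+fewest(8)=1+1=2, 1+fewest(4)=1+4=5, 1+fewest(2)=1+2=3, 1+fewest(1)=1+1=2) = 2
fewest(10) = min(1+fewest(9)=1+2=3, 1+fewest(5)=1+1=2, 1+fewest(3)=1+3=4, 1+fewest(2)=1+2=3) = 2
fewest(11) = min(1+fewest(10)=1+2=3, 1+fewest(6)=1+2=3, 1+fewest(4)=1+4=5, 1+fewest(3)=1+3=4) = 3
fewest(12) = min(1+fewest(11)=1+3=4, 1+fewest(7)=1+1=2, 1+fewest(5)=1+1=2, 1+fewest(4)=1+4=5) = 2
fewest(13) = min(1+fewest(12)=1+2=3, 1+fewest(8)=1+1=2, 1+fewest(6)=1+2=3, 1+fewest(5)=1+1=2, 1+fewest(0)=1+0=1) = 1
fewest(14) = min(1+fewest(13)=1+1=2, 1+fewest(9)=1+2=3, 1+fewest(7)=1+1=2, 1+fewest(6)=1+2=3, 1+fewest(1)=1+1=2) = 2
fewest(15) = min(1+fewest(14)=1+2=3, 1+fewest(10)=1+2=3, 1+fewest(8)=1+1=2, 1+fewest(7)=1+1=2, 1+fewest(2)=1+2=3) = 2
fewest(16) = min(1+fewest(15)=1+2=3, 1+fewest(11)=1+3=4, 1+fewest(9)=1+2=3, 1+fewest(8)=1+1=2, 1+fewest(3)=1+3=4) = 2
fewest(17) = min(1+fewest(16)=1+2=3, 1+fewest(12)=1+2=3, 1+fewest(10)=1+2=3, 1+fewest(9)=1+2=3, 1+fewest(4)=1+4=5) = 3
fewest(18) = min(1+fewest(17)=1+3=4, 1+fewest(13)=1+1=2, 1+fewest(11)=1+3=4, 1+fewest(10)=1+2=3, 1+fewest(5)=1+1=2) = 2
fewest(19) = min(1+fewest(18)=1+2=3, 1+fewest(14)=1+2=3, 1+fewest(12)=1+2=3, 1+fewest(11)=1+3=4, 1+fewest(6)=1+2=3) = 3
fewest(20) = min(1+fewest(19)=1+3=4, 1+fewest(15)=1+2=3, 1+fewest(13)=1+1=2, 1+fewest(12)=1+2=3, 1+fewest(7)=1+1=2) = 2
fewest(21) = min(1+fewest(20)=1+2=3, 1+fewest(16)=1+2=3, 1+fewest(14)=1+2=3, 1+fewest(13)=1+1=2, 1+fewest(8)=1+1=2) = 2
fewest(22) = min(1+fewest(21)=1+2=3, 1+fewest(17)=1+3=4, 1+fewest(15)=1+2=3, 1+fewest(14)=1+2=3, 1+fewest(9)=1+2=3) = 3
fewest(23) = min(1+fewest(22)=1+3=4, 1+fewest(18)=1+2=3, 1+fewest(16)=1+2=3, 1+fewest(15)=1+2=3, 1+fewest(10)=1+2=3) = 3
fewest(24) = min(1+fewest(23)=1+3=4, 1+fewest(19)=1+3=4, 1+fewest(17)=1+3=4, 1+fewest(16)=1+2=3, 1+fewest(11)=1+3=4) = 3
fewest(25) = min(1+fewest(24)=1+3=4, 1+fewest(20)=1+2=3, 1+fewest(18)=1+2=3, 1+fewest(17)=1+3=4, 1+fewest(12)=1+2=3) = 3
fewest(26) = min(1+fewest(25)=1+3=4, 1+fewest(21)=1+2=3, 1+fewest(19)=1+3=4, 1+fewest(18)=1+2=3, 1+fewest(13)=1+1=2) = 2
fewest(27) = min(1+fewest(26)=1+2=3, 1+fewest(22)=1+3=4, 1+fewest(20)=1+2=3, 1+fewest(19)=1+3=4, 1+fewest(14)=1+2=3) = 3
fewest(28) = min(1+fewest(27)=1+3=4, 1+fewest(23)=1+3=4, 1+fewest(21)=1+2=3, 1+fewest(20)=1+2=3, 1+fewest(15)=1+2=3) = 3
fewest(29) = min(1+fewest(28)=1+3=4, 1+fewest(24)=1+3=4, 1+fewest(22)=1+3=4, 1+fewest(21)=1+2=3, 1+fewest(16)=1+2=3) = 3
fewest(30) = min(1+fewest(29)=1+3=4, 1+fewest(25)=1+3=4, 1+fewest(23)=1+3=4, 1+fewest(22)=1+3=4, 1+fewest(17)=1+3=4) = 4

4


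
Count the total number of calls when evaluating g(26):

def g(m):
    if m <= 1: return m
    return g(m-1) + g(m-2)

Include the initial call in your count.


Let C(n) = total calls for g(n)
C(0) = 1, C(1) = 1
C(2) = 1 + C(1) + C(0) = 1 + 1 + 1 = 3
C(3) = 1 + C(2) + C(1) = 1 + 3 + 1 = 5
C(4) = 1 + C(3) + C(2) = 1 + 5 + 3 = 9
C(5) = 1 + C(4) + C(3) = 1 + 9 + 5 = 15
C(6) = 1 + C(5) + C(4) = 1 + 15 + 9 = 25
C(7) = 1 + C(6) + C(5) = 1 + 25 + 15 = 41
C(8) = 1 + C(7) + C(6) = 1 + 41 + 25 = 67
C(9) = 1 + C(8) + C(7) = 1 + 67 + 41 = 109
C(10) = 1 + C(9) + C(8) = 1 + 109 + 67 = 177
C(11) = 1 + C(10) + C(9) = 1 + 177 + 109 = 287
C(12) = 1 + C(11) + C(10) = 1 + 287 + 177 = 465
C(13) = 1 + C(12) + C(11) = 1 + 465 + 287 = 753
C(14) = 1 + C(13) + C(12) = 1 + 753 + 465 = 1219
C(15) = 1 + C(14) + C(13) = 1 + 1219 + 753 = 1973
C(16) = 1 + C(15) + C(14) = 1 + 1973 + 1219 = 3193
C(17) = 1 + C(16) + C(15) = 1 + 3193 + 1973 = 5167
C(18) = 1 + C(17) + C(16) = 1 + 5167 + 3193 = 8361
C(19) = 1 + C(18) + C(17) = 1 + 8361 + 5167 = 13529
C(20) = 1 + C(19) + C(18) = 1 + 13529 + 8361 = 21891
C(21) = 1 + C(20) + C(19) = 1 + 21891 + 13529 = 35421
C(22) = 1 + C(21) + C(20) = 1 + 35421 + 21891 = 57313
C(23) = 1 + C(22) + C(21) = 1 + 57313 + 35421 = 92735
C(24) = 1 + C(23) + C(22) = 1 + 92735 + 57313 = 150049
C(25) = 1 + C(24) + C(23) = 1 + 150049 + 92735 = 242785
C(26) = 1 + C(25) + C(24) = 1 + 242785 + 150049 = 392835

392835


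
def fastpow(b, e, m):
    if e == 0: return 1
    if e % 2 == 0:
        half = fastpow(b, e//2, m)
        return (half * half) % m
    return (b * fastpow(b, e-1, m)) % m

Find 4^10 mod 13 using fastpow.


fastpow(4, 10, 13): e is even, compute fastpow(4, 5, 13)
  fastpow(4, 5, 13): e is odd, compute fastpow(4, 4, 13)
    fastpow(4, 4, 13): e is even, compute fastpow(4, 2, 13)
      fastpow(4, 2, 13): e is even, compute fastpow(4, 1, 13)
        fastpow(4, 1, 13): e is odd, compute fastpow(4, 0, 13)
          fastpow(4, 0, 13) = 1
        (4 * 1) % 13 = 4
      half=4, (4*4) % 13 = 3
    half=3, (3*3) % 13 = 9
  (4 * 9) % 13 = 10
half=10, (10*10) % 13 = 9

9


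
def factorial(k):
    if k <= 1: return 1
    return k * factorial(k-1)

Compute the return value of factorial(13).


factorial(13)
= 13 * factorial(12)
= 13 * 12 * factorial(11)
= 13 * 12 * 11 * factorial(10)
= 13 * 12 * 11 * 10 * factorial(9)
= 13 * 12 * 11 * 10 * 9 * factorial(8)
= 13 * 12 * 11 * 10 * 9 * 8 * factorial(7)
= 13 * 12 * 11 * 10 * 9 * 8 * 7 * factorial(6)
= 13 * 12 * 11 * 10 * 9 * 8 * 7 * 6 * factorial(5)
= 13 * 12 * 11 * 10 * 9 * 8 * 7 * 6 * 5 * factorial(4)
= 13 * 12 * 11 * 10 * 9 * 8 * 7 * 6 * 5 * 4 * factorial(3)
= 13 * 12 * 11 * 10 * 9 * 8 * 7 * 6 * 5 * 4 * 3 * factorial(2)
= 13 * 12 * 11 * 10 * 9 * 8 * 7 * 6 * 5 * 4 * 3 * 2 * factorial(1)
= 13 * 12 * 11 * 10 * 9 * 8 * 7 * 6 * 5 * 4 * 3 * 2 * 1
= 6227020800

6227020800


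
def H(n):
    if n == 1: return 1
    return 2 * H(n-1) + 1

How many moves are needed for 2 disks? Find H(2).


H(2) = 2 * H(1) + 1
H(1) = 1  (base case)
H(2) = 2 * 1 + 1 = 3

3


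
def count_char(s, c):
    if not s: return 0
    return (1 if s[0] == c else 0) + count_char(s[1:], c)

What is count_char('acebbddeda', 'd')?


s[0]='a' != 'd' -> 0
s[0]='c' != 'd' -> 0
s[0]='e' != 'd' -> 0
s[0]='b' != 'd' -> 0
s[0]='b' != 'd' -> 0
s[0]='d' == 'd' -> 1
s[0]='d' == 'd' -> 1
s[0]='e' != 'd' -> 0
s[0]='d' == 'd' -> 1
s[0]='a' != 'd' -> 0
Sum: 0 + 0 + 0 + 0 + 0 + 1 + 1 + 0 + 1 + 0 = 3

3


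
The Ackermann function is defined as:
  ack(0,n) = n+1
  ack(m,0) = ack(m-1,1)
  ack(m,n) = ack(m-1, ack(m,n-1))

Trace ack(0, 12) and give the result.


ack(0, 12) = 13
Result: ack(0, 12) = 13

13


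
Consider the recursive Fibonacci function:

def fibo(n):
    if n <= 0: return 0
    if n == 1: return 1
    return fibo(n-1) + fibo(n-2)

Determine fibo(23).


Computing fibo(23) bottom-up:
fibo(0) = 0
fibo(1) = 1
fibo(2) = fibo(1) + fibo(0) = 1 + 0 = 1
fibo(3) = fibo(2) + fibo(1) = 1 + 1 = 2
fibo(4) = fibo(3) + fibo(2) = 2 + 1 = 3
fibo(5) = fibo(4) + fibo(3) = 3 + 2 = 5
fibo(6) = fibo(5) + fibo(4) = 5 + 3 = 8
fibo(7) = fibo(6) + fibo(5) = 8 + 5 = 13
fibo(8) = fibo(7) + fibo(6) = 13 + 8 = 21
fibo(9) = fibo(8) + fibo(7) = 21 + 13 = 34
fibo(10) = fibo(9) + fibo(8) = 34 + 21 = 55
fibo(11) = fibo(10) + fibo(9) = 55 + 34 = 89
fibo(12) = fibo(11) + fibo(10) = 89 + 55 = 144
fibo(13) = fibo(12) + fibo(11) = 144 + 89 = 233
fibo(14) = fibo(13) + fibo(12) = 233 + 144 = 377
fibo(15) = fibo(14) + fibo(13) = 377 + 233 = 610
fibo(16) = fibo(15) + fibo(14) = 610 + 377 = 987
fibo(17) = fibo(16) + fibo(15) = 987 + 610 = 1597
fibo(18) = fibo(17) + fibo(16) = 1597 + 987 = 2584
fibo(19) = fibo(18) + fibo(17) = 2584 + 1597 = 4181
fibo(20) = fibo(19) + fibo(18) = 4181 + 2584 = 6765
fibo(21) = fibo(20) + fibo(19) = 6765 + 4181 = 10946
fibo(22) = fibo(21) + fibo(20) = 10946 + 6765 = 17711
fibo(23) = fibo(22) + fibo(21) = 17711 + 10946 = 28657

28657


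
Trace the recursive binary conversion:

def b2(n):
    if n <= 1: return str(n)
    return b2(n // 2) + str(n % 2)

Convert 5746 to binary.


b2(5746) = b2(2873) + '0'
b2(2873) = b2(1436) + '1'
b2(1436) = b2(718) + '0'
b2(718) = b2(359) + '0'
b2(359) = b2(179) + '1'
b2(179) = b2(89) + '1'
b2(89) = b2(44) + '1'
b2(44) = b2(22) + '0'
b2(22) = b2(11) + '0'
b2(11) = b2(5) + '1'
b2(5) = b2(2) + '1'
b2(2) = b2(1) + '0'
b2(1) = '1'  (base case)
Concatenating: '1' + '0' + '1' + '1' + '0' + '0' + '1' + '1' + '1' + '0' + '0' + '1' + '0' = '1011001110010'

1011001110010
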